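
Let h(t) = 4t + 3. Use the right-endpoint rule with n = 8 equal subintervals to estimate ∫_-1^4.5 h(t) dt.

62.5625

Δt = (4.5 − (-1))/8 = 0.6875.
Right endpoints: -0.3125, 0.375, 1.0625, 1.75, 2.4375, 3.125, 3.8125, 4.5.
h(-0.3125) = 1.75, h(0.375) = 4.5, h(1.0625) = 7.25, h(1.75) = 10, h(2.4375) = 12.75, h(3.125) = 15.5, h(3.8125) = 18.25, h(4.5) = 21.
Sum = Δt · [h(-0.3125) + h(0.375) + h(1.0625) + ...].
Sum = 62.5625.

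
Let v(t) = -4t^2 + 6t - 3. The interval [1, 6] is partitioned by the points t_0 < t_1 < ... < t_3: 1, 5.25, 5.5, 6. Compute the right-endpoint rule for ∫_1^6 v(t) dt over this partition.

Subinterval widths: 4.25, 0.25, 0.5.
Right endpoints: 5.25, 5.5, 6.
v(5.25) = -81.75, v(5.5) = -91, v(6) = -111.
Sum = Σ Δt_i · v(t_i).
Sum = -425.6875.

-425.6875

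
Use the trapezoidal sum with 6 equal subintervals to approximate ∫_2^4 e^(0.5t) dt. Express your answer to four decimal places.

9.3632

Δt = (4 − 2)/6 = 1/3.
f(2) ≈ 2.7183, f(7/3) ≈ 3.2113, f(8/3) ≈ 3.7937, f(3) ≈ 4.4817, f(10/3) ≈ 5.2945, f(11/3) ≈ 6.2547, f(4) ≈ 7.3891.
T_6 = (Δt/2)·[f(t_0) + 2f(t_1) + ... + 2f(t_{5}) + f(t_6)].
Sum ≈ 9.3632.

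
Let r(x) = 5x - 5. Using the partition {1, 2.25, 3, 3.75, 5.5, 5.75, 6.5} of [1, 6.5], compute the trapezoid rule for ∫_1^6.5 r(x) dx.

Subinterval widths: 1.25, 0.75, 0.75, 1.75, 0.25, 0.75.
r(1) = 0, r(2.25) = 6.25, r(3) = 10, r(3.75) = 13.75, r(5.5) = 22.5, r(5.75) = 23.75, r(6.5) = 27.5.
On each subinterval the trapezoid contributes (Δx_i/2)·[r(x_{i-1}) + r(x_i)].
Sum = 75.625.

75.625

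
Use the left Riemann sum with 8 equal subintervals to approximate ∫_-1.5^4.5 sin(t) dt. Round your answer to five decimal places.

0.26072

Δt = (4.5 − (-1.5))/8 = 0.75.
Left endpoints: -1.5, -0.75, 0, 0.75, 1.5, 2.25, 3, 3.75.
f(-1.5) ≈ -0.99749, f(-0.75) ≈ -0.68164, f(0) ≈ 0.00000, f(0.75) ≈ 0.68164, f(1.5) ≈ 0.99749, f(2.25) ≈ 0.77807, f(3) ≈ 0.14112, f(3.75) ≈ -0.57156.
Sum = Δt · [f(-1.5) + f(-0.75) + f(0) + ...].
Sum ≈ 0.26072.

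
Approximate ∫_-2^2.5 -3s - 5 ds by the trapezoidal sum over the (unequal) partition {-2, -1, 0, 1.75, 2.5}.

-25.875

Subinterval widths: 1, 1, 1.75, 0.75.
f(-2) = 1, f(-1) = -2, f(0) = -5, f(1.75) = -10.25, f(2.5) = -12.5.
On each subinterval the trapezoid contributes (Δs_i/2)·[f(s_{i-1}) + f(s_i)].
Sum = -25.875.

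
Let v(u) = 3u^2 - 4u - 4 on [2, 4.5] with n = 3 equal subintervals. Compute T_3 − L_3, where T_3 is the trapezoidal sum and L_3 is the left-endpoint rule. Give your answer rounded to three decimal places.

16.146

T_3 ≈ 41.49306.
L_3 ≈ 25.34722.
T_3 − L_3 ≈ 16.146.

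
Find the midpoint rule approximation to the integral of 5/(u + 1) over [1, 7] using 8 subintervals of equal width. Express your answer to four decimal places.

6.9047

Δu = (7 − 1)/8 = 0.75.
Midpoints: 1.375, 2.125, 2.875, 3.625, 4.375, 5.125, 5.875, 6.625.
f(1.375) = 40/19, f(2.125) = 1.6, f(2.875) = 40/31, f(3.625) = 40/37, f(4.375) = 40/43, f(5.125) = 40/49, f(5.875) = 8/11, f(6.625) = 40/61.
Sum = Δu · [f(1.375) + f(2.125) + f(2.875) + ...].
Sum ≈ 6.9047.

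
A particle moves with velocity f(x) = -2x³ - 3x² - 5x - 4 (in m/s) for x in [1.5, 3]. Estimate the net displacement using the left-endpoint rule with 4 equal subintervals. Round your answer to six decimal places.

-70.986328

Δx = (3 − 1.5)/4 = 0.375.
Left endpoints: 1.5, 1.875, 2.25, 2.625.
f(1.5) = -25, f(1.875) = -37.10546875, f(2.25) = -53.21875, f(2.625) = -73.97265625.
Sum = Δx · [f(1.5) + f(1.875) + f(2.25) + f(2.625)].
Sum ≈ -70.986328.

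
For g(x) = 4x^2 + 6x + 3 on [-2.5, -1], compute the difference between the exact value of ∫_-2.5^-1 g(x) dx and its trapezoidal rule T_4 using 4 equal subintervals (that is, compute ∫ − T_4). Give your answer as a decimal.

Exact integral: ∫_-2.5^-1 g(x) dx = 8.25.
T_4 = 8.390625.
Error = 8.25 − 8.390625 = -0.140625.

-0.140625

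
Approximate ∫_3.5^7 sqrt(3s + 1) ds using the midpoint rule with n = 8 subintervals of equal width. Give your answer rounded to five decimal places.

Δs = (7 − 3.5)/8 = 0.4375.
Midpoints: 3.71875, 4.15625, 4.59375, 5.03125, 5.46875, 5.90625, 6.34375, 6.78125.
f(3.71875) ≈ 3.48658, f(4.15625) ≈ 3.66998, f(4.59375) ≈ 3.84464, f(5.03125) ≈ 4.01170, f(5.46875) ≈ 4.17208, f(5.90625) ≈ 4.32652, f(6.34375) ≈ 4.47563, f(6.78125) ≈ 4.61993.
Sum = Δs · [f(3.71875) + f(4.15625) + f(4.59375) + ...].
Sum ≈ 14.26559.

14.26559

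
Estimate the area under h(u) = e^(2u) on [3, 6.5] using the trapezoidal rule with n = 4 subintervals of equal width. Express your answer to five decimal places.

274723.42573

Δu = (6.5 − 3)/4 = 0.875.
h(3) ≈ 403.42879, h(3.875) ≈ 2321.57241, h(4.75) ≈ 13359.72683, h(5.625) ≈ 76879.91976, h(6.5) ≈ 442413.39201.
T_4 = (Δu/2)·[h(u_0) + 2h(u_1) + 2h(u_2) + 2h(u_3) + h(u_4)].
Sum ≈ 274723.42573.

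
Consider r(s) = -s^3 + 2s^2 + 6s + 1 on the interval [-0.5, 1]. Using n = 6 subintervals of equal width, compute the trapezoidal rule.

4.28515625

Δs = (1 − (-0.5))/6 = 0.25.
r(-0.5) = -1.375, r(-0.25) = -0.359375, r(0) = 1, r(0.25) = 2.609375, r(0.5) = 4.375, r(0.75) = 6.203125, r(1) = 8.
T_6 = (Δs/2)·[r(s_0) + 2r(s_1) + ... + 2r(s_{5}) + r(s_6)].
Sum = 4.28515625.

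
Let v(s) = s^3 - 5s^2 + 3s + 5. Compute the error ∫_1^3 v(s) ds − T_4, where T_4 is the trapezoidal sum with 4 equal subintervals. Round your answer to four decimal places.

-0.0833

Exact integral: ∫_1^3 v(s) ds ≈ -1.333333.
T_4 = -1.25.
Error ≈ -1.333333 − (-1.25) ≈ -0.0833.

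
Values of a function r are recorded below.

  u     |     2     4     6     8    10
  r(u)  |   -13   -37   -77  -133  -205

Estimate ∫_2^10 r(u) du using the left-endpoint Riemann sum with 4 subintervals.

Δu = 2.
Sum = 2·[(-13) + (-37) + (-77) + (-133)] = -520.

-520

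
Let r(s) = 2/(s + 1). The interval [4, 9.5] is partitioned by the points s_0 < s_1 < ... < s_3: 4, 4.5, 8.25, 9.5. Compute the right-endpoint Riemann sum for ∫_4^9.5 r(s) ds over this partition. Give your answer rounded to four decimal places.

Subinterval widths: 0.5, 3.75, 1.25.
Right endpoints: 4.5, 8.25, 9.5.
r(4.5) = 4/11, r(8.25) = 8/37, r(9.5) = 4/21.
Sum = Σ Δs_i · r(s_i).
Sum ≈ 1.2307.

1.2307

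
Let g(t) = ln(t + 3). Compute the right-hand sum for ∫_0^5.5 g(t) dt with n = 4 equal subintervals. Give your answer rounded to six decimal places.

Δt = (5.5 − 0)/4 = 1.375.
Right endpoints: 1.375, 2.75, 4.125, 5.5.
g(1.375) ≈ 1.475907, g(2.75) ≈ 1.749200, g(4.125) ≈ 1.963610, g(5.5) ≈ 2.140066.
Sum = Δt · [g(1.375) + g(2.75) + g(4.125) + g(5.5)].
Sum ≈ 10.077076.

10.077076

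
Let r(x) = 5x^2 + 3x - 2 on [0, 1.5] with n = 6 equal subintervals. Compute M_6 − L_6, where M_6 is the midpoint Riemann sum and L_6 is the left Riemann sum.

M_6 = 5.9609375.
L_6 = 4.109375.
M_6 − L_6 = 1.8515625.

1.8515625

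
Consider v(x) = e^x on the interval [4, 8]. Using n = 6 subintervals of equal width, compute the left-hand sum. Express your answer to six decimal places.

Δx = (8 − 4)/6 = 2/3.
Left endpoints: 4, 14/3, 16/3, 6, 20/3, 22/3.
v(4) ≈ 54.598150, v(14/3) ≈ 106.342675, v(16/3) ≈ 207.127249, v(6) ≈ 403.428793, v(20/3) ≈ 785.771994, v(22/3) ≈ 1530.474862.
Sum = Δx · [v(4) + v(14/3) + v(16/3) + ...].
Sum ≈ 2058.495816.

2058.495816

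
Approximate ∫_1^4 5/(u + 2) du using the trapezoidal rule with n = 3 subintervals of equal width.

Δu = (4 − 1)/3 = 1.
f(1) = 5/3, f(2) = 1.25, f(3) = 1, f(4) = 5/6.
T_3 = (Δu/2)·[f(u_0) + 2f(u_1) + 2f(u_2) + f(u_3)].
Sum = 3.5.

3.5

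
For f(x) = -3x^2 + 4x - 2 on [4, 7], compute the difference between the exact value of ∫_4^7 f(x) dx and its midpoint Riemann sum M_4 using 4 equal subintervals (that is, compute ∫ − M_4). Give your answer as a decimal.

-0.421875

Exact integral: ∫_4^7 f(x) dx = -219.
M_4 = -218.578125.
Error = -219 − (-218.578125) = -0.421875.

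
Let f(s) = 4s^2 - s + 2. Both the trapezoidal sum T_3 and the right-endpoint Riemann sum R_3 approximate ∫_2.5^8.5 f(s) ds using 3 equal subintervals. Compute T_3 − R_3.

T_3 = 793.
R_3 = 1051.
T_3 − R_3 = -258.

-258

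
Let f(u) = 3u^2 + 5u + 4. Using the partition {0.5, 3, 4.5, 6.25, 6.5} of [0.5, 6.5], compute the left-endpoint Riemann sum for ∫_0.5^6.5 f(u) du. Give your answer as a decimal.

277.921875

Subinterval widths: 2.5, 1.5, 1.75, 0.25.
Left endpoints: 0.5, 3, 4.5, 6.25.
f(0.5) = 7.25, f(3) = 46, f(4.5) = 87.25, f(6.25) = 152.4375.
Sum = Σ Δu_i · f(u_i).
Sum = 277.921875.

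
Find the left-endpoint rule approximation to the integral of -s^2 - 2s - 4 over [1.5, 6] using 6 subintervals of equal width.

-107.015625

Δs = (6 − 1.5)/6 = 0.75.
Left endpoints: 1.5, 2.25, 3, 3.75, 4.5, 5.25.
f(1.5) = -9.25, f(2.25) = -13.5625, f(3) = -19, f(3.75) = -25.5625, f(4.5) = -33.25, f(5.25) = -42.0625.
Sum = Δs · [f(1.5) + f(2.25) + f(3) + ...].
Sum = -107.015625.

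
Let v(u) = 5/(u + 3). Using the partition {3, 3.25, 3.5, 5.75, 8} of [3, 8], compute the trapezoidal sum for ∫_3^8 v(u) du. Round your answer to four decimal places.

Subinterval widths: 0.25, 0.25, 2.25, 2.25.
v(3) = 5/6, v(3.25) = 0.8, v(3.5) = 10/13, v(5.75) = 4/7, v(8) = 5/11.
On each subinterval the trapezoid contributes (Δu_i/2)·[v(u_{i-1}) + v(u_i)].
Sum ≈ 3.0628.

3.0628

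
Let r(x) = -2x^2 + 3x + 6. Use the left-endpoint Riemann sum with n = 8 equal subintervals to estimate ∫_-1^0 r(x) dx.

3.515625

Δx = (0 − (-1))/8 = 0.125.
Left endpoints: -1, -0.875, -0.75, -0.625, -0.5, -0.375, -0.25, -0.125.
r(-1) = 1, r(-0.875) = 1.84375, r(-0.75) = 2.625, r(-0.625) = 3.34375, r(-0.5) = 4, r(-0.375) = 4.59375, r(-0.25) = 5.125, r(-0.125) = 5.59375.
Sum = Δx · [r(-1) + r(-0.875) + r(-0.75) + ...].
Sum = 3.515625.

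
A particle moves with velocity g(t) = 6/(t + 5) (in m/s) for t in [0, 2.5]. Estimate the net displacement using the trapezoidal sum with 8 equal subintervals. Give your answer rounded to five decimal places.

2.43388

Δt = (2.5 − 0)/8 = 0.3125.
g(0) = 1.2, g(0.3125) = 96/85, g(0.625) = 16/15, g(0.9375) = 96/95, g(1.25) = 0.96, g(1.5625) = 32/35, g(1.875) = 48/55, g(2.1875) = 96/115, g(2.5) = 0.8.
T_8 = (Δt/2)·[g(t_0) + 2g(t_1) + ... + 2g(t_{7}) + g(t_8)].
Sum ≈ 2.43388.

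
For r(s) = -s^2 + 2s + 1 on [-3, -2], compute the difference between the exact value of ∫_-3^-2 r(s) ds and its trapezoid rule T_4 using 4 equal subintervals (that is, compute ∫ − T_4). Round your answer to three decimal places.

Exact integral: ∫_-3^-2 r(s) ds ≈ -10.33333.
T_4 = -10.34375.
Error ≈ -10.33333 − (-10.34375) ≈ 0.010.

0.010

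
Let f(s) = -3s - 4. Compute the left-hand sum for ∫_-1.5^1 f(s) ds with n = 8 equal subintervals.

-6.953125

Δs = (1 − (-1.5))/8 = 0.3125.
Left endpoints: -1.5, -1.1875, -0.875, -0.5625, -0.25, 0.0625, 0.375, 0.6875.
f(-1.5) = 0.5, f(-1.1875) = -0.4375, f(-0.875) = -1.375, f(-0.5625) = -2.3125, f(-0.25) = -3.25, f(0.0625) = -4.1875, f(0.375) = -5.125, f(0.6875) = -6.0625.
Sum = Δs · [f(-1.5) + f(-1.1875) + f(-0.875) + ...].
Sum = -6.953125.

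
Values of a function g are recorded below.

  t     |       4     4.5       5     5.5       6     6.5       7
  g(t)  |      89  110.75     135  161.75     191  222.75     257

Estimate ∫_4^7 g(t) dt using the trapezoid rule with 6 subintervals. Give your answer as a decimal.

497.125

Δt = 0.5.
T_6 = (0.5/2)·[89 + 2·110.75 + 2·135 + 2·161.75 + 2·191 + 2·222.75 + 257] = 497.125.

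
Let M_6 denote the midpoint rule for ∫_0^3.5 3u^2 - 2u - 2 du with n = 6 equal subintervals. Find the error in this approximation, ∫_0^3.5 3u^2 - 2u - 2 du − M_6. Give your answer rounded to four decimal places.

0.2977

Exact integral: ∫_0^3.5 f(u) du = 23.625.
M_6 ≈ 23.327257.
Error ≈ 23.625 − 23.327257 ≈ 0.2977.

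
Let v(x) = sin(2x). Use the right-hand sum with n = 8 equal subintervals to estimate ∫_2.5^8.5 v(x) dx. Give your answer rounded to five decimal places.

0.22402

Δx = (8.5 − 2.5)/8 = 0.75.
Right endpoints: 3.25, 4, 4.75, 5.5, 6.25, 7, 7.75, 8.5.
v(3.25) ≈ 0.21512, v(4) ≈ 0.98936, v(4.75) ≈ -0.07515, v(5.5) ≈ -0.99999, v(6.25) ≈ -0.06632, v(7) ≈ 0.99061, v(7.75) ≈ 0.20647, v(8.5) ≈ -0.96140.
Sum = Δx · [v(3.25) + v(4) + v(4.75) + ...].
Sum ≈ 0.22402.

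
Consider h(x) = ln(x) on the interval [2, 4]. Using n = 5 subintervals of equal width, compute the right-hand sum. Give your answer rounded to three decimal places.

2.294

Δx = (4 − 2)/5 = 0.4.
Right endpoints: 2.4, 2.8, 3.2, 3.6, 4.
h(2.4) ≈ 0.875, h(2.8) ≈ 1.030, h(3.2) ≈ 1.163, h(3.6) ≈ 1.281, h(4) ≈ 1.386.
Sum = Δx · [h(2.4) + h(2.8) + h(3.2) + h(3.6) + h(4)].
Sum ≈ 2.294.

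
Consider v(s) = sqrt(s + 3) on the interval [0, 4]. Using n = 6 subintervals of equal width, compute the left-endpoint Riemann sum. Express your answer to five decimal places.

Δs = (4 − 0)/6 = 2/3.
Left endpoints: 0, 2/3, 4/3, 2, 8/3, 10/3.
v(0) ≈ 1.73205, v(2/3) ≈ 1.91485, v(4/3) ≈ 2.08167, v(2) ≈ 2.23607, v(8/3) ≈ 2.38048, v(10/3) ≈ 2.51661.
Sum = Δs · [v(0) + v(2/3) + v(4/3) + ...].
Sum ≈ 8.57448.

8.57448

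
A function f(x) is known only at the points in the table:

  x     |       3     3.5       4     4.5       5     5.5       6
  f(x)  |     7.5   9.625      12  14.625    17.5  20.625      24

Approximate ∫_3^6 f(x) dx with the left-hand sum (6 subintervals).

40.9375

Δx = 0.5.
Sum = 0.5·[7.5 + 9.625 + 12 + 14.625 + 17.5 + 20.625] = 40.9375.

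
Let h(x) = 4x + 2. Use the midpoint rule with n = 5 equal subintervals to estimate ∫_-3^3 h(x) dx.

12

Δx = (3 − (-3))/5 = 1.2.
Midpoints: -2.4, -1.2, 0, 1.2, 2.4.
h(-2.4) = -7.6, h(-1.2) = -2.8, h(0) = 2, h(1.2) = 6.8, h(2.4) = 11.6.
Sum = Δx · [h(-2.4) + h(-1.2) + h(0) + h(1.2) + h(2.4)].
Sum = 12.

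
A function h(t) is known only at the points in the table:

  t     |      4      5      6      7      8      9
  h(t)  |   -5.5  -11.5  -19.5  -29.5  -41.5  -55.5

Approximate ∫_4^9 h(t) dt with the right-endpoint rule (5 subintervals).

Δt = 1.
Sum = 1·[(-11.5) + (-19.5) + (-29.5) + (-41.5) + (-55.5)] = -157.5.

-157.5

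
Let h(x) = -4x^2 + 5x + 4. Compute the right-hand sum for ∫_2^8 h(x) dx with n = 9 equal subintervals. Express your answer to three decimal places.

Δx = (8 − 2)/9 = 2/3.
Right endpoints: 8/3, 10/3, 4, 14/3, 16/3, 6, 20/3, 22/3, 8.
h(8/3) = -100/9, h(10/3) = -214/9, h(4) = -40, h(14/3) = -538/9, h(16/3) = -748/9, h(6) = -110, h(20/3) = -1264/9, h(22/3) = -1570/9, h(8) = -212.
Sum = Δx · [h(8/3) + h(10/3) + h(4) + ...].
Sum ≈ -569.778.

-569.778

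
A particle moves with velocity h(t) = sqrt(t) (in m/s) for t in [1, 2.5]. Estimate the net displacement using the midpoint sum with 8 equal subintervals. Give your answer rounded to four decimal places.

Δt = (2.5 − 1)/8 = 0.1875.
Midpoints: 1.09375, 1.28125, 1.46875, 1.65625, 1.84375, 2.03125, 2.21875, 2.40625.
h(1.09375) ≈ 1.0458, h(1.28125) ≈ 1.1319, h(1.46875) ≈ 1.2119, h(1.65625) ≈ 1.2870, h(1.84375) ≈ 1.3578, h(2.03125) ≈ 1.4252, h(2.21875) ≈ 1.4895, h(2.40625) ≈ 1.5512.
Sum = Δt · [h(1.09375) + h(1.28125) + h(1.46875) + ...].
Sum ≈ 1.9688.

1.9688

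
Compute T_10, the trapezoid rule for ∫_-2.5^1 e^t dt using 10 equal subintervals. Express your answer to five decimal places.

2.66305

Δt = (1 − (-2.5))/10 = 0.35.
f(-2.5) ≈ 0.08208, f(-2.15) ≈ 0.11648, f(-1.8) ≈ 0.16530, f(-1.45) ≈ 0.23457, f(-1.1) ≈ 0.33287, f(-0.75) ≈ 0.47237, f(-0.4) ≈ 0.67032, f(-0.05) ≈ 0.95123, f(0.3) ≈ 1.34986, f(0.65) ≈ 1.91554, f(1) ≈ 2.71828.
T_10 = (Δt/2)·[f(t_0) + 2f(t_1) + ... + 2f(t_{9}) + f(t_10)].
Sum ≈ 2.66305.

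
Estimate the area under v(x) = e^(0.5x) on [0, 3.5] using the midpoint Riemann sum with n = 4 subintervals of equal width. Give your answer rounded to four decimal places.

9.4338

Δx = (3.5 − 0)/4 = 0.875.
Midpoints: 0.4375, 1.3125, 2.1875, 3.0625.
v(0.4375) ≈ 1.2445, v(1.3125) ≈ 1.9276, v(2.1875) ≈ 2.9854, v(3.0625) ≈ 4.6240.
Sum = Δx · [v(0.4375) + v(1.3125) + v(2.1875) + v(3.0625)].
Sum ≈ 9.4338.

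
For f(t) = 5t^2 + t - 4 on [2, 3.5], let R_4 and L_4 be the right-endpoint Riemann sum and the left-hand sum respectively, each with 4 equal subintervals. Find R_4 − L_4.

R_4 = 64.44140625.
L_4 = 48.41015625.
R_4 − L_4 = 16.03125.

16.03125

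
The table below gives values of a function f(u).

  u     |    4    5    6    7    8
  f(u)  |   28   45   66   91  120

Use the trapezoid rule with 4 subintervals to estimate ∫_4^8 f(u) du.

Δu = 1.
T_4 = (1/2)·[28 + 2·45 + 2·66 + 2·91 + 120] = 276.

276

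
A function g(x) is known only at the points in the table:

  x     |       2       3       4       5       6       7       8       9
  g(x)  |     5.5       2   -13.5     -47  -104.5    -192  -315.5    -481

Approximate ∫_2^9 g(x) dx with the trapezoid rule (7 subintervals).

Δx = 1.
T_7 = (1/2)·[5.5 + 2·2 + 2·(-13.5) + 2·(-47) + 2·(-104.5) + 2·(-192) + 2·(-315.5) + (-481)] = -908.25.

-908.25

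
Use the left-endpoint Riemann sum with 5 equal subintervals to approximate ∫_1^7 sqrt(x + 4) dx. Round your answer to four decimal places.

16.2113

Δx = (7 − 1)/5 = 1.2.
Left endpoints: 1, 2.2, 3.4, 4.6, 5.8.
f(1) ≈ 2.2361, f(2.2) ≈ 2.4900, f(3.4) ≈ 2.7203, f(4.6) ≈ 2.9326, f(5.8) ≈ 3.1305.
Sum = Δx · [f(1) + f(2.2) + f(3.4) + f(4.6) + f(5.8)].
Sum ≈ 16.2113.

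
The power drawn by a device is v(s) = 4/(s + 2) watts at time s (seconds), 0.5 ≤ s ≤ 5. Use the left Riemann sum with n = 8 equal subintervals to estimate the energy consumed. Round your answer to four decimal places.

Δs = (5 − 0.5)/8 = 0.5625.
Left endpoints: 0.5, 1.0625, 1.625, 2.1875, 2.75, 3.3125, 3.875, 4.4375.
v(0.5) = 1.6, v(1.0625) = 64/49, v(1.625) = 32/29, v(2.1875) = 64/67, v(2.75) = 16/19, v(3.3125) = 64/85, v(3.875) = 32/47, v(4.4375) = 64/103.
Sum = Δs · [v(0.5) + v(1.0625) + v(1.625) + ...].
Sum ≈ 4.4224.

4.4224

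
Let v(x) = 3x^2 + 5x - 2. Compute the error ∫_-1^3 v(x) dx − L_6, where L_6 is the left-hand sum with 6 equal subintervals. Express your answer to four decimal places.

Exact integral: ∫_-1^3 v(x) dx = 40.
L_6 ≈ 26.222222.
Error ≈ 40 − 26.222222 ≈ 13.7778.

13.7778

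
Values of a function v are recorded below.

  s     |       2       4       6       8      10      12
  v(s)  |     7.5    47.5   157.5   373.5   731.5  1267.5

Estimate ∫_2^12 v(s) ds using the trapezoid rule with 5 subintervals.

Δs = 2.
T_5 = (2/2)·[7.5 + 2·47.5 + 2·157.5 + 2·373.5 + 2·731.5 + 1267.5] = 3895.

3895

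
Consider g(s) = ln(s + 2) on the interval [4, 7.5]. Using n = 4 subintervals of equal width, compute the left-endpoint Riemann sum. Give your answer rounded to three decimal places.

6.932

Δs = (7.5 − 4)/4 = 0.875.
Left endpoints: 4, 4.875, 5.75, 6.625.
g(4) ≈ 1.792, g(4.875) ≈ 1.928, g(5.75) ≈ 2.048, g(6.625) ≈ 2.155.
Sum = Δs · [g(4) + g(4.875) + g(5.75) + g(6.625)].
Sum ≈ 6.932.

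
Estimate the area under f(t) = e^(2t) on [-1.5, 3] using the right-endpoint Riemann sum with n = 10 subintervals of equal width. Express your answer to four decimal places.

305.8835

Δt = (3 − (-1.5))/10 = 0.45.
Right endpoints: -1.05, -0.6, -0.15, 0.3, 0.75, 1.2, 1.65, 2.1, 2.55, 3.
f(-1.05) ≈ 0.1225, f(-0.6) ≈ 0.3012, f(-0.15) ≈ 0.7408, f(0.3) ≈ 1.8221, f(0.75) ≈ 4.4817, f(1.2) ≈ 11.0232, f(1.65) ≈ 27.1126, f(2.1) ≈ 66.6863, f(2.55) ≈ 164.0219, f(3) ≈ 403.4288.
Sum = Δt · [f(-1.05) + f(-0.6) + f(-0.15) + ...].
Sum ≈ 305.8835.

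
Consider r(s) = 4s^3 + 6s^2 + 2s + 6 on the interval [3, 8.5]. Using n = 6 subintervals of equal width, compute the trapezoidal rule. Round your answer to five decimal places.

Δs = (8.5 − 3)/6 = 11/12.
r(3) = 174, r(47/12) = 149561/432, r(29/6) = 16402/27, r(5.75) = 976.3125, r(20/3) = 39722/27, r(91/12) = 911773/432, r(8.5) = 2913.
T_6 = (Δs/2)·[r(s_0) + 2r(s_1) + ... + 2r(s_{5}) + r(s_6)].
Sum ≈ 6467.33160.

6467.33160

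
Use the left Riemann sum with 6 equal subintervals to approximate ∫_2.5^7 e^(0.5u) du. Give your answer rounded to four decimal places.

Δu = (7 − 2.5)/6 = 0.75.
Left endpoints: 2.5, 3.25, 4, 4.75, 5.5, 6.25.
f(2.5) ≈ 3.4903, f(3.25) ≈ 5.0784, f(4) ≈ 7.3891, f(4.75) ≈ 10.7510, f(5.5) ≈ 15.6426, f(6.25) ≈ 22.7599.
Sum = Δu · [f(2.5) + f(3.25) + f(4) + ...].
Sum ≈ 48.8335.

48.8335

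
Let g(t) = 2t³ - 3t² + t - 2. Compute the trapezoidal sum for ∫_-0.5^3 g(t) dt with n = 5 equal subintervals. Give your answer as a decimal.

Δt = (3 − (-0.5))/5 = 0.7.
g(-0.5) = -3.5, g(0.2) = -1.904, g(0.9) = -2.072, g(1.6) = 0.112, g(2.3) = 8.764, g(3) = 28.
T_5 = (Δt/2)·[g(t_0) + 2g(t_1) + ... + 2g(t_{4}) + g(t_5)].
Sum = 12.005.

12.005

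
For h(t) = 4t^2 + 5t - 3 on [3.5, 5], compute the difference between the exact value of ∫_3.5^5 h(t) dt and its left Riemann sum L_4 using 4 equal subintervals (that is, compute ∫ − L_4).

10.828125

Exact integral: ∫_3.5^5 h(t) dt = 136.875.
L_4 = 126.046875.
Error = 136.875 − 126.046875 = 10.828125.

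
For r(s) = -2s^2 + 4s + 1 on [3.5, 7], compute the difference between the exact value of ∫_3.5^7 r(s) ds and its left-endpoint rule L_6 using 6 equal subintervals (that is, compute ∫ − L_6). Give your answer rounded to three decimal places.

-16.957

Exact integral: ∫_3.5^7 r(s) ds ≈ -123.08333.
L_6 ≈ -106.12616.
Error ≈ -123.08333 − (-106.12616) ≈ -16.957.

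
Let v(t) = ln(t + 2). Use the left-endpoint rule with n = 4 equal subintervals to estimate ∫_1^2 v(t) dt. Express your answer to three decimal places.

1.213

Δt = (2 − 1)/4 = 0.25.
Left endpoints: 1, 1.25, 1.5, 1.75.
v(1) ≈ 1.099, v(1.25) ≈ 1.179, v(1.5) ≈ 1.253, v(1.75) ≈ 1.322.
Sum = Δt · [v(1) + v(1.25) + v(1.5) + v(1.75)].
Sum ≈ 1.213.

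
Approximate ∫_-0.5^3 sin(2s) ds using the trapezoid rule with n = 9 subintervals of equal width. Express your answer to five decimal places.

-0.19924

Δs = (3 − (-0.5))/9 = 7/18.
f(-0.5) ≈ -0.84147, f(-1/9) ≈ -0.22040, f(5/18) ≈ 0.52742, f(2/3) ≈ 0.97194, f(19/18) ≈ 0.85755, f(13/9) ≈ 0.25002, f(11/6) ≈ -0.50128, f(20/9) ≈ -0.96432, f(47/18) ≈ -0.87283, f(3) ≈ -0.27942.
T_9 = (Δs/2)·[f(s_0) + 2f(s_1) + ... + 2f(s_{8}) + f(s_9)].
Sum ≈ -0.19924.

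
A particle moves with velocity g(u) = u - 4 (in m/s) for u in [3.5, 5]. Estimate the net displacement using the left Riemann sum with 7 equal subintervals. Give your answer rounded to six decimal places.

Δu = (5 − 3.5)/7 = 3/14.
Left endpoints: 3.5, 26/7, 55/14, 29/7, 61/14, 32/7, 67/14.
g(3.5) = -0.5, g(26/7) = -2/7, g(55/14) = -1/14, g(29/7) = 1/7, g(61/14) = 5/14, g(32/7) = 4/7, g(67/14) = 11/14.
Sum = Δu · [g(3.5) + g(26/7) + g(55/14) + ...].
Sum ≈ 0.214286.

0.214286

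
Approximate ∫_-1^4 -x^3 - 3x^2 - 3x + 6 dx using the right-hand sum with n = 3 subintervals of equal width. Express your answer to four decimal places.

Δx = (4 − (-1))/3 = 5/3.
Right endpoints: 2/3, 7/3, 4.
f(2/3) = 64/27, f(7/3) = -811/27, f(4) = -118.
Sum = Δx · [f(2/3) + f(7/3) + f(4)].
Sum ≈ -242.7778.

-242.7778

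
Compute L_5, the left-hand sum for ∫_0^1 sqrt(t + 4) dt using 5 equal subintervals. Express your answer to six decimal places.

2.096532

Δt = (1 − 0)/5 = 0.2.
Left endpoints: 0, 0.2, 0.4, 0.6, 0.8.
f(0) ≈ 2.000000, f(0.2) ≈ 2.049390, f(0.4) ≈ 2.097618, f(0.6) ≈ 2.144761, f(0.8) ≈ 2.190890.
Sum = Δt · [f(0) + f(0.2) + f(0.4) + f(0.6) + f(0.8)].
Sum ≈ 2.096532.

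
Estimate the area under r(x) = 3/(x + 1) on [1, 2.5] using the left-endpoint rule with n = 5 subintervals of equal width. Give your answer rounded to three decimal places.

Δx = (2.5 − 1)/5 = 0.3.
Left endpoints: 1, 1.3, 1.6, 1.9, 2.2.
r(1) = 1.5, r(1.3) = 30/23, r(1.6) = 15/13, r(1.9) = 30/29, r(2.2) = 0.9375.
Sum = Δx · [r(1) + r(1.3) + r(1.6) + r(1.9) + r(2.2)].
Sum ≈ 1.779.

1.779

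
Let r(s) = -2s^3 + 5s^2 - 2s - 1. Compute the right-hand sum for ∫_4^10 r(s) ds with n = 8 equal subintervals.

-3971.8125

Δs = (10 − 4)/8 = 0.75.
Right endpoints: 4.75, 5.5, 6.25, 7, 7.75, 8.5, 9.25, 10.
r(4.75) = -112.03125, r(5.5) = -193.5, r(6.25) = -306.46875, r(7) = -456, r(7.75) = -647.15625, r(8.5) = -885, r(9.25) = -1174.59375, r(10) = -1521.
Sum = Δs · [r(4.75) + r(5.5) + r(6.25) + ...].
Sum = -3971.8125.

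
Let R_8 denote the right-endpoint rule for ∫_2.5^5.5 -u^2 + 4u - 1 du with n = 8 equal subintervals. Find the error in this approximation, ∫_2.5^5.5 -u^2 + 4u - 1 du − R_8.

Exact integral: ∫_2.5^5.5 f(u) du = -5.25.
R_8 = -7.5703125.
Error = -5.25 − (-7.5703125) = 2.3203125.

2.3203125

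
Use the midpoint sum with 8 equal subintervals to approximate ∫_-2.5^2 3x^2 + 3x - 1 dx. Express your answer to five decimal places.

15.39404

Δx = (2 − (-2.5))/8 = 0.5625.
Midpoints: -2.21875, -1.65625, -1.09375, -0.53125, 0.03125, 0.59375, 1.15625, 1.71875.
f(-2.21875) = 7283/1024, f(-1.65625) = 2315/1024, f(-1.09375) = -709/1024, f(-0.53125) = -1789/1024, f(0.03125) = -925/1024, f(0.59375) = 1883/1024, f(1.15625) = 6635/1024, f(1.71875) = 13331/1024.
Sum = Δx · [f(-2.21875) + f(-1.65625) + f(-1.09375) + ...].
Sum ≈ 15.39404.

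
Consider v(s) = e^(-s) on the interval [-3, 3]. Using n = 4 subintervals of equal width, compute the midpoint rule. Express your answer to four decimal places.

18.2738

Δs = (3 − (-3))/4 = 1.5.
Midpoints: -2.25, -0.75, 0.75, 2.25.
v(-2.25) ≈ 9.4877, v(-0.75) ≈ 2.1170, v(0.75) ≈ 0.4724, v(2.25) ≈ 0.1054.
Sum = Δs · [v(-2.25) + v(-0.75) + v(0.75) + v(2.25)].
Sum ≈ 18.2738.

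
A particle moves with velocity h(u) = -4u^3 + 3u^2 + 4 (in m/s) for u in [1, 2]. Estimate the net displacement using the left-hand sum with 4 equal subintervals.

-1.78125

Δu = (2 − 1)/4 = 0.25.
Left endpoints: 1, 1.25, 1.5, 1.75.
h(1) = 3, h(1.25) = 0.875, h(1.5) = -2.75, h(1.75) = -8.25.
Sum = Δu · [h(1) + h(1.25) + h(1.5) + h(1.75)].
Sum = -1.78125.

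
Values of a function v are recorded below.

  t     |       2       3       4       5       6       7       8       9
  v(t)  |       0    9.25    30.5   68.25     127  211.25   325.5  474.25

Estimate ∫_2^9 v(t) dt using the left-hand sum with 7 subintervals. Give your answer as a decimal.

771.75

Δt = 1.
Sum = 1·[0 + 9.25 + 30.5 + 68.25 + 127 + 211.25 + 325.5] = 771.75.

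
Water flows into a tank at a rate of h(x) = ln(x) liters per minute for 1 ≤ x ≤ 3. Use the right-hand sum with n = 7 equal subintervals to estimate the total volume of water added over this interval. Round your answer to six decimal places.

1.448264

Δx = (3 − 1)/7 = 2/7.
Right endpoints: 9/7, 11/7, 13/7, 15/7, 17/7, 19/7, 3.
h(9/7) ≈ 0.251314, h(11/7) ≈ 0.451985, h(13/7) ≈ 0.619039, h(15/7) ≈ 0.762140, h(17/7) ≈ 0.887303, h(19/7) ≈ 0.998529, h(3) ≈ 1.098612.
Sum = Δx · [h(9/7) + h(11/7) + h(13/7) + ...].
Sum ≈ 1.448264.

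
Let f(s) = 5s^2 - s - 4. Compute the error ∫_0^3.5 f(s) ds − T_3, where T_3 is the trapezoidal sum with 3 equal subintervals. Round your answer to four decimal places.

-3.9699

Exact integral: ∫_0^3.5 f(s) ds ≈ 51.333333.
T_3 ≈ 55.303241.
Error ≈ 51.333333 − 55.303241 ≈ -3.9699.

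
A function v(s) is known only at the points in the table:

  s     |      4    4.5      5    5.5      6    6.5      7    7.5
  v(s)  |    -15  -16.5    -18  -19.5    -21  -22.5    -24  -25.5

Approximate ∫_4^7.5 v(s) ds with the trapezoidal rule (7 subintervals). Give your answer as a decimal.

Δs = 0.5.
T_7 = (0.5/2)·[(-15) + 2·(-16.5) + 2·(-18) + 2·(-19.5) + 2·(-21) + 2·(-22.5) + 2·(-24) + (-25.5)] = -70.875.

-70.875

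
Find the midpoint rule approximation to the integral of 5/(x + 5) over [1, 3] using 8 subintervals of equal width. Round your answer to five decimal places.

1.43825

Δx = (3 − 1)/8 = 0.25.
Midpoints: 1.125, 1.375, 1.625, 1.875, 2.125, 2.375, 2.625, 2.875.
f(1.125) = 40/49, f(1.375) = 40/51, f(1.625) = 40/53, f(1.875) = 8/11, f(2.125) = 40/57, f(2.375) = 40/59, f(2.625) = 40/61, f(2.875) = 40/63.
Sum = Δx · [f(1.125) + f(1.375) + f(1.625) + ...].
Sum ≈ 1.43825.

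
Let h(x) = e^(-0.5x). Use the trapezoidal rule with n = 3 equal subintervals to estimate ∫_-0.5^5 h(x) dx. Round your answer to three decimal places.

2.570

Δx = (5 − (-0.5))/3 = 11/6.
h(-0.5) ≈ 1.284, h(4/3) ≈ 0.513, h(19/6) ≈ 0.205, h(5) ≈ 0.082.
T_3 = (Δx/2)·[h(x_0) + 2h(x_1) + 2h(x_2) + h(x_3)].
Sum ≈ 2.570.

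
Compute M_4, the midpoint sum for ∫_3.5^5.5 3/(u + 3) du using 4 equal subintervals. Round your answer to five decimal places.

0.80449

Δu = (5.5 − 3.5)/4 = 0.5.
Midpoints: 3.75, 4.25, 4.75, 5.25.
f(3.75) = 4/9, f(4.25) = 12/29, f(4.75) = 12/31, f(5.25) = 4/11.
Sum = Δu · [f(3.75) + f(4.25) + f(4.75) + f(5.25)].
Sum ≈ 0.80449.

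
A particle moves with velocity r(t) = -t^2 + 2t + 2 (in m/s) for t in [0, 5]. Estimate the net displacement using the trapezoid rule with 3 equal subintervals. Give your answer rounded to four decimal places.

-8.9815

Δt = (5 − 0)/3 = 5/3.
r(0) = 2, r(5/3) = 23/9, r(10/3) = -22/9, r(5) = -13.
T_3 = (Δt/2)·[r(t_0) + 2r(t_1) + 2r(t_2) + r(t_3)].
Sum ≈ -8.9815.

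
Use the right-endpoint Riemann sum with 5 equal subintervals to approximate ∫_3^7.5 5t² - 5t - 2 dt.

Δt = (7.5 − 3)/5 = 0.9.
Right endpoints: 3.9, 4.8, 5.7, 6.6, 7.5.
f(3.9) = 54.55, f(4.8) = 89.2, f(5.7) = 131.95, f(6.6) = 182.8, f(7.5) = 241.75.
Sum = Δt · [f(3.9) + f(4.8) + f(5.7) + f(6.6) + f(7.5)].
Sum = 630.225.

630.225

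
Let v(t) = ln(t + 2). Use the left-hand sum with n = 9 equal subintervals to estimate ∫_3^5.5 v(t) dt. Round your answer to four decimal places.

Δt = (5.5 − 3)/9 = 5/18.
Left endpoints: 3, 59/18, 32/9, 23/6, 37/9, 79/18, 14/3, 89/18, 47/9.
v(3) ≈ 1.6094, v(59/18) ≈ 1.6635, v(32/9) ≈ 1.7148, v(23/6) ≈ 1.7636, v(37/9) ≈ 1.8101, v(79/18) ≈ 1.8546, v(14/3) ≈ 1.8971, v(89/18) ≈ 1.9379, v(47/9) ≈ 1.9772.
Sum = Δt · [v(3) + v(59/18) + v(32/9) + ...].
Sum ≈ 4.5078.

4.5078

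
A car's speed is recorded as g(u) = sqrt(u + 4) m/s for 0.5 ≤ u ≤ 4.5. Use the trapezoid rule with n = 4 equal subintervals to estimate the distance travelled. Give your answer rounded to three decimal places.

Δu = (4.5 − 0.5)/4 = 1.
g(0.5) ≈ 2.121, g(1.5) ≈ 2.345, g(2.5) ≈ 2.550, g(3.5) ≈ 2.739, g(4.5) ≈ 2.915.
T_4 = (Δu/2)·[g(u_0) + 2g(u_1) + 2g(u_2) + 2g(u_3) + g(u_4)].
Sum ≈ 10.152.

10.152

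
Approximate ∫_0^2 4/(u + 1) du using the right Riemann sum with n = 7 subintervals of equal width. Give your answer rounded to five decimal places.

4.03747

Δu = (2 − 0)/7 = 2/7.
Right endpoints: 2/7, 4/7, 6/7, 8/7, 10/7, 12/7, 2.
f(2/7) = 28/9, f(4/7) = 28/11, f(6/7) = 28/13, f(8/7) = 28/15, f(10/7) = 28/17, f(12/7) = 28/19, f(2) = 4/3.
Sum = Δu · [f(2/7) + f(4/7) + f(6/7) + ...].
Sum ≈ 4.03747.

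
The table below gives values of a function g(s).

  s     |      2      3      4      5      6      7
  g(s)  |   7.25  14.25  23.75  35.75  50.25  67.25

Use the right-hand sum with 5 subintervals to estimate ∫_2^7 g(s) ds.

191.25

Δs = 1.
Sum = 1·[14.25 + 23.75 + 35.75 + 50.25 + 67.25] = 191.25.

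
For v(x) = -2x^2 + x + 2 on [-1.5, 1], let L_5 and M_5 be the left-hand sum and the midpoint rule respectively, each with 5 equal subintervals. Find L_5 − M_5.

L_5 = 0.
M_5 = 1.5625.
L_5 − M_5 = -1.5625.

-1.5625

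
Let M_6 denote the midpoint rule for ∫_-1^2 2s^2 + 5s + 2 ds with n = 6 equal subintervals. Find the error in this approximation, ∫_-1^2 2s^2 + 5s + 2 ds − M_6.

Exact integral: ∫_-1^2 f(s) ds = 19.5.
M_6 = 19.375.
Error = 19.5 − 19.375 = 0.125.

0.125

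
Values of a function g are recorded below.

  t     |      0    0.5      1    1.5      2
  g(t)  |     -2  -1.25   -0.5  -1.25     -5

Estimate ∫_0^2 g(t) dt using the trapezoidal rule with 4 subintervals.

-3.25

Δt = 0.5.
T_4 = (0.5/2)·[(-2) + 2·(-1.25) + 2·(-0.5) + 2·(-1.25) + (-5)] = -3.25.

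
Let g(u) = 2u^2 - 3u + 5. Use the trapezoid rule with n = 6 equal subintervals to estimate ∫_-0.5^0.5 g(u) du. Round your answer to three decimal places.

5.176

Δu = (0.5 − (-0.5))/6 = 1/6.
g(-0.5) = 7, g(-1/3) = 56/9, g(-1/6) = 50/9, g(0) = 5, g(1/6) = 41/9, g(1/3) = 38/9, g(0.5) = 4.
T_6 = (Δu/2)·[g(u_0) + 2g(u_1) + ... + 2g(u_{5}) + g(u_6)].
Sum ≈ 5.176.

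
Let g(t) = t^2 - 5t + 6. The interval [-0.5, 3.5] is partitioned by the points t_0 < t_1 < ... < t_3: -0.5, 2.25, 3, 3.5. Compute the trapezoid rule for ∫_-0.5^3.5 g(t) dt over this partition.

11.890625

Subinterval widths: 2.75, 0.75, 0.5.
g(-0.5) = 8.75, g(2.25) = -0.1875, g(3) = 0, g(3.5) = 0.75.
On each subinterval the trapezoid contributes (Δt_i/2)·[g(t_{i-1}) + g(t_i)].
Sum = 11.890625.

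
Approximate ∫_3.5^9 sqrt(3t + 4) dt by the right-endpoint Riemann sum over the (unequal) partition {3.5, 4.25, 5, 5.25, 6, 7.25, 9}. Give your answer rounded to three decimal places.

Subinterval widths: 0.75, 0.75, 0.25, 0.75, 1.25, 1.75.
Right endpoints: 4.25, 5, 5.25, 6, 7.25, 9.
f(4.25) ≈ 4.093, f(5) ≈ 4.359, f(5.25) ≈ 4.444, f(6) ≈ 4.690, f(7.25) ≈ 5.074, f(9) ≈ 5.568.
Sum = Σ Δt_i · f(t_i).
Sum ≈ 27.054.

27.054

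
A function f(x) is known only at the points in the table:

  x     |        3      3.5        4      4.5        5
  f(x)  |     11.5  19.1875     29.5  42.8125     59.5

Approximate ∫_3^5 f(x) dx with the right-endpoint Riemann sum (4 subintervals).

Δx = 0.5.
Sum = 0.5·[19.1875 + 29.5 + 42.8125 + 59.5] = 75.5.

75.5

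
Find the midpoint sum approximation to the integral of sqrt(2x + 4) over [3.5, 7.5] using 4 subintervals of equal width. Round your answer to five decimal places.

Δx = (7.5 − 3.5)/4 = 1.
Midpoints: 4, 5, 6, 7.
f(4) ≈ 3.46410, f(5) ≈ 3.74166, f(6) ≈ 4.00000, f(7) ≈ 4.24264.
Sum = Δx · [f(4) + f(5) + f(6) + f(7)].
Sum ≈ 15.44840.

15.44840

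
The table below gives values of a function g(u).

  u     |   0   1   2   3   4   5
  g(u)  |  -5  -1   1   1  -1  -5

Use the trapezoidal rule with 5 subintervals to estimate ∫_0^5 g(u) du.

-5

Δu = 1.
T_5 = (1/2)·[(-5) + 2·(-1) + 2·1 + 2·1 + 2·(-1) + (-5)] = -5.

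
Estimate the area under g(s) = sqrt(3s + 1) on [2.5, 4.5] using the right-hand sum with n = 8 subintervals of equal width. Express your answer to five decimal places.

Δs = (4.5 − 2.5)/8 = 0.25.
Right endpoints: 2.75, 3, 3.25, 3.5, 3.75, 4, 4.25, 4.5.
g(2.75) ≈ 3.04138, g(3) ≈ 3.16228, g(3.25) ≈ 3.27872, g(3.5) ≈ 3.39116, g(3.75) ≈ 3.50000, g(4) ≈ 3.60555, g(4.25) ≈ 3.70810, g(4.5) ≈ 3.80789.
Sum = Δs · [g(2.75) + g(3) + g(3.25) + ...].
Sum ≈ 6.87377.

6.87377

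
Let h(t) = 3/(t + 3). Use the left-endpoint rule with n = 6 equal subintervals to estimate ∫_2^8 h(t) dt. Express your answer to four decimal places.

Δt = (8 − 2)/6 = 1.
Left endpoints: 2, 3, 4, 5, 6, 7.
h(2) = 0.6, h(3) = 0.5, h(4) = 3/7, h(5) = 0.375, h(6) = 1/3, h(7) = 0.3.
Sum = Δt · [h(2) + h(3) + h(4) + ...].
Sum ≈ 2.5369.

2.5369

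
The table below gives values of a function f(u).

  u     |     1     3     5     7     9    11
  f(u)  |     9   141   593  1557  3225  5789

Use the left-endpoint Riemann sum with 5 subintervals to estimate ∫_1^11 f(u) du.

Δu = 2.
Sum = 2·[9 + 141 + 593 + 1557 + 3225] = 11050.

11050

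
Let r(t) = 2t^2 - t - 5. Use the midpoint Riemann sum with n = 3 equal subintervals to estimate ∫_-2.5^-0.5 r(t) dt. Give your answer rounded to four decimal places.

Δt = (-0.5 − (-2.5))/3 = 2/3.
Midpoints: -13/6, -1.5, -5/6.
r(-13/6) = 59/9, r(-1.5) = 1, r(-5/6) = -25/9.
Sum = Δt · [r(-13/6) + r(-1.5) + r(-5/6)].
Sum ≈ 3.1852.

3.1852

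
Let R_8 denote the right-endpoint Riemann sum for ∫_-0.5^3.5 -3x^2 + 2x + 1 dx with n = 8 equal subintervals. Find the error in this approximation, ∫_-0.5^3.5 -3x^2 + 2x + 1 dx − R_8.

7.5

Exact integral: ∫_-0.5^3.5 f(x) dx = -27.
R_8 = -34.5.
Error = -27 − (-34.5) = 7.5.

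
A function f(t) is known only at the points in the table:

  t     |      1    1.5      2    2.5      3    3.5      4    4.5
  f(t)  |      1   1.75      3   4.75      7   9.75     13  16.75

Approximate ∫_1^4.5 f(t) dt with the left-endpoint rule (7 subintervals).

Δt = 0.5.
Sum = 0.5·[1 + 1.75 + 3 + 4.75 + 7 + 9.75 + 13] = 20.125.

20.125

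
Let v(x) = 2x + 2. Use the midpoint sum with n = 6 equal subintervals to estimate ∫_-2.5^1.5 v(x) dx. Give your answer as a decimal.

4

Δx = (1.5 − (-2.5))/6 = 2/3.
Midpoints: -13/6, -1.5, -5/6, -1/6, 0.5, 7/6.
v(-13/6) = -7/3, v(-1.5) = -1, v(-5/6) = 1/3, v(-1/6) = 5/3, v(0.5) = 3, v(7/6) = 13/3.
Sum = Δx · [v(-13/6) + v(-1.5) + v(-5/6) + ...].
Sum = 4.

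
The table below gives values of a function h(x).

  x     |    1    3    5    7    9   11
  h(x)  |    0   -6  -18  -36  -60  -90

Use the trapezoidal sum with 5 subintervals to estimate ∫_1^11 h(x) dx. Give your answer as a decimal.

-330

Δx = 2.
T_5 = (2/2)·[0 + 2·(-6) + 2·(-18) + 2·(-36) + 2·(-60) + (-90)] = -330.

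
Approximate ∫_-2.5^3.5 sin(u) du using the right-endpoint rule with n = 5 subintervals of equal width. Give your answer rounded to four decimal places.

Δu = (3.5 − (-2.5))/5 = 1.2.
Right endpoints: -1.3, -0.1, 1.1, 2.3, 3.5.
f(-1.3) ≈ -0.9636, f(-0.1) ≈ -0.0998, f(1.1) ≈ 0.8912, f(2.3) ≈ 0.7457, f(3.5) ≈ -0.3508.
Sum = Δu · [f(-1.3) + f(-0.1) + f(1.1) + f(2.3) + f(3.5)].
Sum ≈ 0.2673.

0.2673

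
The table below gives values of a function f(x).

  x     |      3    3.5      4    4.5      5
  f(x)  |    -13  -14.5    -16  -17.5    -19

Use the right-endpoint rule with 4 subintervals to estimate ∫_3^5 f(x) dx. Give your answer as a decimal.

-33.5

Δx = 0.5.
Sum = 0.5·[(-14.5) + (-16) + (-17.5) + (-19)] = -33.5.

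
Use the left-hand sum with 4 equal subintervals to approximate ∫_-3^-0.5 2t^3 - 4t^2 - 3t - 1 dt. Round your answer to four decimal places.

Δt = (-0.5 − (-3))/4 = 0.625.
Left endpoints: -3, -2.375, -1.75, -1.125.
f(-3) = -82, f(-2.375) = -43.23046875, f(-1.75) = -18.71875, f(-1.125) = -5.53515625.
Sum = Δt · [f(-3) + f(-2.375) + f(-1.75) + f(-1.125)].
Sum ≈ -93.4277.

-93.4277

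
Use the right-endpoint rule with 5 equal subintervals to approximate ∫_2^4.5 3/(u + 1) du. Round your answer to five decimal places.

1.70963

Δu = (4.5 − 2)/5 = 0.5.
Right endpoints: 2.5, 3, 3.5, 4, 4.5.
f(2.5) = 6/7, f(3) = 0.75, f(3.5) = 2/3, f(4) = 0.6, f(4.5) = 6/11.
Sum = Δu · [f(2.5) + f(3) + f(3.5) + f(4) + f(4.5)].
Sum ≈ 1.70963.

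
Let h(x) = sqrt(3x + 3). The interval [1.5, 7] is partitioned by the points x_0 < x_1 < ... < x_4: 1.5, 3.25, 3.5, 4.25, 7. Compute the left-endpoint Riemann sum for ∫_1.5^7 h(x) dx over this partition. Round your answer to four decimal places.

Subinterval widths: 1.75, 0.25, 0.75, 2.75.
Left endpoints: 1.5, 3.25, 3.5, 4.25.
h(1.5) ≈ 2.7386, h(3.25) ≈ 3.5707, h(3.5) ≈ 3.6742, h(4.25) ≈ 3.9686.
Sum = Σ Δx_i · h(x_i).
Sum ≈ 19.3547.

19.3547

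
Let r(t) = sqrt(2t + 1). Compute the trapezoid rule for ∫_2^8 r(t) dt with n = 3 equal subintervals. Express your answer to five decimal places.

Δt = (8 − 2)/3 = 2.
r(2) ≈ 2.23607, r(4) ≈ 3.00000, r(6) ≈ 3.60555, r(8) ≈ 4.12311.
T_3 = (Δt/2)·[r(t_0) + 2r(t_1) + 2r(t_2) + r(t_3)].
Sum ≈ 19.57028.

19.57028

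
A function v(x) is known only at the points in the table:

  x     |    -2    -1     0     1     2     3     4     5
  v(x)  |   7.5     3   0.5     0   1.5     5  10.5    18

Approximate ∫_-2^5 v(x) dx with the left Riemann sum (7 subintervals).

Δx = 1.
Sum = 1·[7.5 + 3 + 0.5 + 0 + 1.5 + 5 + 10.5] = 28.

28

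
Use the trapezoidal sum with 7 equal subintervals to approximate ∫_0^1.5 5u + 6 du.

Δu = (1.5 − 0)/7 = 3/14.
f(0) = 6, f(3/14) = 99/14, f(3/7) = 57/7, f(9/14) = 129/14, f(6/7) = 72/7, f(15/14) = 159/14, f(9/7) = 87/7, f(1.5) = 13.5.
T_7 = (Δu/2)·[f(u_0) + 2f(u_1) + ... + 2f(u_{6}) + f(u_7)].
Sum = 14.625.

14.625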